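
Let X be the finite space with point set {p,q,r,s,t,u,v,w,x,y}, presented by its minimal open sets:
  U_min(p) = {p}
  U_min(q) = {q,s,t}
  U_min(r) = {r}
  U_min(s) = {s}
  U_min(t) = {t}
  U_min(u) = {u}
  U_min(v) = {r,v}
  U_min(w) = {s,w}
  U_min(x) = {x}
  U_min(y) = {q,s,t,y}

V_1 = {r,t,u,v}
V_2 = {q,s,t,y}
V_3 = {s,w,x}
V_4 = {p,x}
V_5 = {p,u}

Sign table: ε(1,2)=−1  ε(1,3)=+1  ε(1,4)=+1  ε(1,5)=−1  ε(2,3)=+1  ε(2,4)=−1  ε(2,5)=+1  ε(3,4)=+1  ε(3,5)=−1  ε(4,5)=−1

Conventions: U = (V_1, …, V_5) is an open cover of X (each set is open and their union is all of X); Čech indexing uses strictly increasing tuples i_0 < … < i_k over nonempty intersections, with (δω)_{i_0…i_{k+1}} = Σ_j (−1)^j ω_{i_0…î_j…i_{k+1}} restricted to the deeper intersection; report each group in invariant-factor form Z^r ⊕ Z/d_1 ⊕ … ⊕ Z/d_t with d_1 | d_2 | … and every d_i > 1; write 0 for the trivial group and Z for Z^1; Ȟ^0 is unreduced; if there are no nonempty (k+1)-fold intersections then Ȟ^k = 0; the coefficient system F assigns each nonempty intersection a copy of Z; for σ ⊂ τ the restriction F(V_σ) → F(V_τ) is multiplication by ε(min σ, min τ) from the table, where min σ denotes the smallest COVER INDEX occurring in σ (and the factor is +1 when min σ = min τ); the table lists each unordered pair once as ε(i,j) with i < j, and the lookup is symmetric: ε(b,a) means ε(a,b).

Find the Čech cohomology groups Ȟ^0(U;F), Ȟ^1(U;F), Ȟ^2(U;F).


Ȟ^0 ≅ 0, Ȟ^1 ≅ Z/2 and Ȟ^2 ≅ 0

nonempty intersections:
  V12={t} V15={u} V23={s} V34={x} V45={p}
C dims 5,5; δ0: rk 5, SNF 1^4·2
Ȟ^0: (5−5)−0=0 ⇒ 0
Ȟ^1: (5−0)−5=0 plus torsion [2] ⇒ Z/2
Ȟ^2: (0−0)−0=0 ⇒ 0


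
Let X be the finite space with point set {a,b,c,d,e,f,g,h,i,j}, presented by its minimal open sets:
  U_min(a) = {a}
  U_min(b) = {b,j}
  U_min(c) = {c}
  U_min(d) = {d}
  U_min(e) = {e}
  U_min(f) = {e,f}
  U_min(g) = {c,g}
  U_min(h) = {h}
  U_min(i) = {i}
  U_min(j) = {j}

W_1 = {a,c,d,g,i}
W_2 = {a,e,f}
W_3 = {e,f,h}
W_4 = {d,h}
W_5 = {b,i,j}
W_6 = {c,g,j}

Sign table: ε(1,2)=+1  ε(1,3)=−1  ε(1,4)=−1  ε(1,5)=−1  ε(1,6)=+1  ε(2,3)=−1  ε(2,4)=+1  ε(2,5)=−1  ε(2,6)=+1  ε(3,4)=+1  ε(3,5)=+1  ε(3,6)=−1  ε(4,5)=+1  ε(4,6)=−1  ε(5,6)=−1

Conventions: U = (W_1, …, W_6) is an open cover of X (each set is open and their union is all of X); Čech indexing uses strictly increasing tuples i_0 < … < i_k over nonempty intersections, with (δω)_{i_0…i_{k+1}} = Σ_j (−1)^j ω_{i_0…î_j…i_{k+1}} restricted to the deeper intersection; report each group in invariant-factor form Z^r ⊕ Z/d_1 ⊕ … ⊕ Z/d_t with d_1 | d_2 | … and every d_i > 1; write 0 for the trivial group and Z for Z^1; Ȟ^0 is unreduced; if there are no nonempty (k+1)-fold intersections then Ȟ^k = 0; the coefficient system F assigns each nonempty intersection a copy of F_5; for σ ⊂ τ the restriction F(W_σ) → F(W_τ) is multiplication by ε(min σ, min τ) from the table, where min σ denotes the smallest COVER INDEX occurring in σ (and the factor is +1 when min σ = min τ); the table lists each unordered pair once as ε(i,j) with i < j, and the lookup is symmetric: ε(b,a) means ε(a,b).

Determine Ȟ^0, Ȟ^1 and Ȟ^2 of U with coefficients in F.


Ȟ^0 ≅ Z/5,  Ȟ^1 ≅ Z/5 ⊕ Z/5,  Ȟ^2 ≅ 0

nonempty overlaps:
  W12={a} W14={d} W15={i} W16={c,g} W23={e,f} W34={h} W56={j}
C dims 6,7; δ0: rk_F5 5
degree 0: 6−5−0 = 1 → Ȟ^0 ≅ Z/5
degree 1: 7−0−5 = 2 → Ȟ^1 ≅ Z/5 ⊕ Z/5
degree 2: 0−0−0 = 0 → Ȟ^2 ≅ 0


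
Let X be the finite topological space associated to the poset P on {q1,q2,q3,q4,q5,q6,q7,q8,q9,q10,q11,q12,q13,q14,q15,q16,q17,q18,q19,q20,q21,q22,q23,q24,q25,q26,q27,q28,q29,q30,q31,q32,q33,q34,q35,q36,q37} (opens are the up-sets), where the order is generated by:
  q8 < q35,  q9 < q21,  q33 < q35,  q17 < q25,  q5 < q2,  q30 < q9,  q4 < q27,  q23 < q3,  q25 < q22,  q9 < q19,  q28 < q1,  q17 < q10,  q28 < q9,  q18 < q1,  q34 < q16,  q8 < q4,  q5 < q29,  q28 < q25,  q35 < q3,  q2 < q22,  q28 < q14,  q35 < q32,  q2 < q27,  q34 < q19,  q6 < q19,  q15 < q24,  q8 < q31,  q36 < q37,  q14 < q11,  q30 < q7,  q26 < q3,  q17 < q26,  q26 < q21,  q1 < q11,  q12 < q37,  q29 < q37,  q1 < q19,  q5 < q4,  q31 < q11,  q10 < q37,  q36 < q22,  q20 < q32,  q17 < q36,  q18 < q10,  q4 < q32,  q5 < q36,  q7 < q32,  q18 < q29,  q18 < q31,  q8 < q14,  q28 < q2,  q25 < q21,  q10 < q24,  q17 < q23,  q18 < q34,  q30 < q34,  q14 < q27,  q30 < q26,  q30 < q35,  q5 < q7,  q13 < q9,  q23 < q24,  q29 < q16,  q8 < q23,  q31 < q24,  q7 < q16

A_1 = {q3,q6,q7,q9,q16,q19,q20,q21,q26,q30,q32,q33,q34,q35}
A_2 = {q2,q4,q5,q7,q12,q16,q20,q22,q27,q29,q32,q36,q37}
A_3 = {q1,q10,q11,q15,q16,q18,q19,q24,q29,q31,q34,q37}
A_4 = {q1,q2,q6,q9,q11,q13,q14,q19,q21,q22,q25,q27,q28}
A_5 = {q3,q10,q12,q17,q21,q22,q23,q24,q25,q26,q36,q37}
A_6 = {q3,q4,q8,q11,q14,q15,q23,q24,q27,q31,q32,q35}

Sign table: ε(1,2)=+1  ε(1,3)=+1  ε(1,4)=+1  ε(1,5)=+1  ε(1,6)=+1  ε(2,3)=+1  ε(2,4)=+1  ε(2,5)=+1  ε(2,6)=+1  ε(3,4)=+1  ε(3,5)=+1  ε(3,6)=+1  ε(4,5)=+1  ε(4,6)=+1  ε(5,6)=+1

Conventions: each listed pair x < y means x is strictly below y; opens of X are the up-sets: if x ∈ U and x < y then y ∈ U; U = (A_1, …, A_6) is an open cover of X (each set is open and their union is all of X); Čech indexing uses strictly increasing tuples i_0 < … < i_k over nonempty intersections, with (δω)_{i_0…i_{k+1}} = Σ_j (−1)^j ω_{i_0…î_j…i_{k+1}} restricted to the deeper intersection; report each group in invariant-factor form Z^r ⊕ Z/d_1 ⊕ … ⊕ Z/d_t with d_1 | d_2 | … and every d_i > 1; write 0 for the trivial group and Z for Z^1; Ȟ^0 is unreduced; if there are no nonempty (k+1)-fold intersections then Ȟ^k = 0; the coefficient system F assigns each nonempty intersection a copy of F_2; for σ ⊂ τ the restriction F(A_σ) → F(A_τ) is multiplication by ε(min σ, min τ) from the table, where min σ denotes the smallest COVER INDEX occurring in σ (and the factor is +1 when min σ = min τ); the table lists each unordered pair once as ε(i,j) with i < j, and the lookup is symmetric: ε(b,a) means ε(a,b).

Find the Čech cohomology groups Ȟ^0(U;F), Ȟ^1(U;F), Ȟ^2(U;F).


nerve simplices:
  A12={q7,q16,q20,q32} A13={q16,q19,q34} A14={q6,q9,q19,q21} A15={q3,q21,q26} A16={q3,q32,q35} A23={q16,q29,q37} A24={q2,q22,q27} A25={q12,q22,q36,q37} A26={q4,q27,q32} A34={q1,q11,q19} A35={q10,q24,q37} A36={q11,q15,q24,q31} A45={q21,q22,q25} A46={q11,q14,q27} A56={q3,q23,q24}
  A123={q16} A126={q32} A134={q19} A145={q21} A156={q3} A235={q37} A245={q22} A246={q27} A346={q11} A356={q24}
C dims 6,15,10; δ0: rk_F2 5; δ1: rk_F2 9
degree 0: 6−5−0 = 1 → Ȟ^0 ≅ Z/2
degree 1: 15−9−5 = 1 → Ȟ^1 ≅ Z/2
degree 2: 10−0−9 = 1 → Ȟ^2 ≅ Z/2

Ȟ^0 ≅ Z/2; Ȟ^1 ≅ Z/2; Ȟ^2 ≅ Z/2


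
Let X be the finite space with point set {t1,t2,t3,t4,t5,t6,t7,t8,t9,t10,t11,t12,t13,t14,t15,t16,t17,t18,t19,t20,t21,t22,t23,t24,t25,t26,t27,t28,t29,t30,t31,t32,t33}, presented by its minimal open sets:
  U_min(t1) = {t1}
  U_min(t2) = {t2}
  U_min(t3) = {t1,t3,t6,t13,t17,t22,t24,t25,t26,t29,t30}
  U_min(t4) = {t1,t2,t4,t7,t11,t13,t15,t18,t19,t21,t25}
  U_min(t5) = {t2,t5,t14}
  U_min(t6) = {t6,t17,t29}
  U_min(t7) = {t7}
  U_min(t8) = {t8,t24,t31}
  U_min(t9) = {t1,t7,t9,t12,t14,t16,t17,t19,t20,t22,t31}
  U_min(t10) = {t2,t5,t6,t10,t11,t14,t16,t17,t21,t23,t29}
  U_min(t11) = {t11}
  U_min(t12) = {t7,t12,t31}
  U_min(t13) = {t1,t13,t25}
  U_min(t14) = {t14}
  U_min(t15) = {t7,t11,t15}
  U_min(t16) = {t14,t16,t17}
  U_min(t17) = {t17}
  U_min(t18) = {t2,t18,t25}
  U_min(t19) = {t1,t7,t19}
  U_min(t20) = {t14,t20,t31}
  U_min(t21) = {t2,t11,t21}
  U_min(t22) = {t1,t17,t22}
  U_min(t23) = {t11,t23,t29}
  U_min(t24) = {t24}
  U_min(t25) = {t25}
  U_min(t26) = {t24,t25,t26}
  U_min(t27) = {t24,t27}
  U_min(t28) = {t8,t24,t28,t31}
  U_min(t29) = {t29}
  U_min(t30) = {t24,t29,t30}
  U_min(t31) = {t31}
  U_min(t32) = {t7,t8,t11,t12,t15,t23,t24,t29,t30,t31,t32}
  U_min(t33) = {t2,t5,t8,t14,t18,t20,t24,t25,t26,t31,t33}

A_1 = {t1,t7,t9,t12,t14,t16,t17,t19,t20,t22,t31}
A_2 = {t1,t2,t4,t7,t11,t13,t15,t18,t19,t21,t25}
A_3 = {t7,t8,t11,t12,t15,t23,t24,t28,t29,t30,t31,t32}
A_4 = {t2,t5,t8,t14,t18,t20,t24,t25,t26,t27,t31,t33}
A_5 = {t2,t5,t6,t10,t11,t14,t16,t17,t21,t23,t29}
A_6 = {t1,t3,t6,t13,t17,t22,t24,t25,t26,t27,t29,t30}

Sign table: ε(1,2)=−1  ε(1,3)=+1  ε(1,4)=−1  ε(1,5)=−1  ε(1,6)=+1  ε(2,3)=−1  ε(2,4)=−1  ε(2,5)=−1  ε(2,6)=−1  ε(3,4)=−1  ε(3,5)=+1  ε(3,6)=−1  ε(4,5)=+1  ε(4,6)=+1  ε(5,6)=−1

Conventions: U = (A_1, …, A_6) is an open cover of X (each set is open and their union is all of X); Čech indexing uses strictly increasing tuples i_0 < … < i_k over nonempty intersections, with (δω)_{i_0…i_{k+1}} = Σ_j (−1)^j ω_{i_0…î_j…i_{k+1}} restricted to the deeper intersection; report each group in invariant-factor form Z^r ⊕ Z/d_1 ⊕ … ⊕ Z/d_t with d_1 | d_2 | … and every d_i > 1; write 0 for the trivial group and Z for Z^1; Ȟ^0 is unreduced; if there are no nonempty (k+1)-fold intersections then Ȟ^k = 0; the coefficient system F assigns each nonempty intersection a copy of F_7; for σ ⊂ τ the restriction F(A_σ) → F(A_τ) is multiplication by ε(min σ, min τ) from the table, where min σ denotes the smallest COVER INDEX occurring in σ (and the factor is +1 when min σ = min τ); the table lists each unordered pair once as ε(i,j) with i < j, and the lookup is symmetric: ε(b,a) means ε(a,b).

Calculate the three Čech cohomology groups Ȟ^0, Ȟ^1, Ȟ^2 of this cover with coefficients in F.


Ȟ^0 ≅ 0, Ȟ^1 ≅ 0, Ȟ^2 ≅ Z/7

nonempty overlaps:
  A12={t1,t7,t19} A13={t7,t12,t31} A14={t14,t20,t31} A15={t14,t16,t17} A16={t1,t17,t22} A23={t7,t11,t15} A24={t2,t18,t25} A25={t2,t11,t21} A26={t1,t13,t25} A34={t8,t24,t31} A35={t11,t23,t29} A36={t24,t29,t30} A45={t2,t5,t14} A46={t24,t25,t26,t27} A56={t6,t17,t29}
  A123={t7} A126={t1} A134={t31} A145={t14} A156={t17} A235={t11} A245={t2} A246={t25} A346={t24} A356={t29}
C dims 6,15,10; δ0: rk_F7 6; δ1: rk_F7 9
degree 0: 6−6−0 = 0 → Ȟ^0 ≅ 0
degree 1: 15−9−6 = 0 → Ȟ^1 ≅ 0
degree 2: 10−0−9 = 1 → Ȟ^2 ≅ Z/7


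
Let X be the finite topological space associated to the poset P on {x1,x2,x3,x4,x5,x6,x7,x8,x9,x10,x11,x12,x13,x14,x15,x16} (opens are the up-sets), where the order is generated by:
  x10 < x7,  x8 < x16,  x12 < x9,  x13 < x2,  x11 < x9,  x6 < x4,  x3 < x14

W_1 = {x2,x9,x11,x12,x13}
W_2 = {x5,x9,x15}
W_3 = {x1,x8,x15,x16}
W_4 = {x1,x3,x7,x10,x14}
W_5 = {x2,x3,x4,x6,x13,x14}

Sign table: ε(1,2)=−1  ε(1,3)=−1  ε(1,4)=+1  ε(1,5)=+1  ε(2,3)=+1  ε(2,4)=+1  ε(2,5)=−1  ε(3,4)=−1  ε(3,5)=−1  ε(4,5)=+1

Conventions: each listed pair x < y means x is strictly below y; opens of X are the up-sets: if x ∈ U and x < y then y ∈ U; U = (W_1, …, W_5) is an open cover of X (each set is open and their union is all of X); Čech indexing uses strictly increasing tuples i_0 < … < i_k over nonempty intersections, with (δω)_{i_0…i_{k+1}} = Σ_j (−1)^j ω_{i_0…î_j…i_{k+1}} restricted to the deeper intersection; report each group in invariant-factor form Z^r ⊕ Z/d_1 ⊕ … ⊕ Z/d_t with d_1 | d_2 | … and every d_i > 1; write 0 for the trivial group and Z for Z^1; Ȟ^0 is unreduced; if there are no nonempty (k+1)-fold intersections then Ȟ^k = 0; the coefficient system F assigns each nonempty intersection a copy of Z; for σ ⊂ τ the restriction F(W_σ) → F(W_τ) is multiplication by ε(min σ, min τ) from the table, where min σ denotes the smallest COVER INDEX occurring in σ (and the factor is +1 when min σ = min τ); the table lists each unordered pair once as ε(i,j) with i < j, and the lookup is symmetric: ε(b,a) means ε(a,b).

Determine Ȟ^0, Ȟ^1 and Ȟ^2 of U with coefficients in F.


Ȟ^0(U;F) ≅ Z,  Ȟ^1(U;F) ≅ Z,  Ȟ^2(U;F) ≅ 0

cover nerve:
  W12={x9} W15={x2,x13} W23={x15} W34={x1} W45={x3,x14}
C dims 5,5; δ0: rk 4, SNF 1^4
Ȟ^0: (5−4)−0=1 ⇒ Z
Ȟ^1: (5−0)−4=1 ⇒ Z
Ȟ^2: (0−0)−0=0 ⇒ 0


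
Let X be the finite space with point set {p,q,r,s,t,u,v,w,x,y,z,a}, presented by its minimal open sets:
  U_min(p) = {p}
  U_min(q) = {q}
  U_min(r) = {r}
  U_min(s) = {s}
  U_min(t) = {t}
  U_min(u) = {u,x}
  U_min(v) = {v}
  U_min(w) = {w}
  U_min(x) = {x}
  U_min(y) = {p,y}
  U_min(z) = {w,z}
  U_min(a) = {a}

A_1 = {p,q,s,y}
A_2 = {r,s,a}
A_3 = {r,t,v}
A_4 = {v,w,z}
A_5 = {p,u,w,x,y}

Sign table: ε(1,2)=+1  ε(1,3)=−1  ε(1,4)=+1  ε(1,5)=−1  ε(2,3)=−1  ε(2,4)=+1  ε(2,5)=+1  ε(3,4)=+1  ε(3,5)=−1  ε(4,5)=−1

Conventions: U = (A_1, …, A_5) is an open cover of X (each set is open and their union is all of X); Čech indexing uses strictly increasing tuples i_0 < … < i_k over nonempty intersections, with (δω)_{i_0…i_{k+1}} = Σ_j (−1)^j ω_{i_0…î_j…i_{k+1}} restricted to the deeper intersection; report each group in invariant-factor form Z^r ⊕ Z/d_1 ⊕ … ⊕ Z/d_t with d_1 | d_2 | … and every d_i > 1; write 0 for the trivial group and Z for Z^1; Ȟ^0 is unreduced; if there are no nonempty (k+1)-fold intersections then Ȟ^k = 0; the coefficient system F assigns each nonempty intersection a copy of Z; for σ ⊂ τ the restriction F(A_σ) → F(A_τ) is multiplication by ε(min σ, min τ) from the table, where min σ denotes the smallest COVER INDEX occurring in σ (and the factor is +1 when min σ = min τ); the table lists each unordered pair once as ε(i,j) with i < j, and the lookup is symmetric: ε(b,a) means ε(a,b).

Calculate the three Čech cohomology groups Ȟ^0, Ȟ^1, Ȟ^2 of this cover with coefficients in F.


Ȟ^0 = 0, Ȟ^1 = Z/2 and Ȟ^2 = 0

nonempty overlaps:
  A12={s} A15={p,y} A23={r} A34={v} A45={w}
C dims 5,5; δ0: rk 5, SNF 1^4·2
degree 0: 5−5−0 = 0 → Ȟ^0 ≅ 0
degree 1: 5−0−5 = 0 plus torsion [2] → Ȟ^1 ≅ Z/2
degree 2: 0−0−0 = 0 → Ȟ^2 ≅ 0


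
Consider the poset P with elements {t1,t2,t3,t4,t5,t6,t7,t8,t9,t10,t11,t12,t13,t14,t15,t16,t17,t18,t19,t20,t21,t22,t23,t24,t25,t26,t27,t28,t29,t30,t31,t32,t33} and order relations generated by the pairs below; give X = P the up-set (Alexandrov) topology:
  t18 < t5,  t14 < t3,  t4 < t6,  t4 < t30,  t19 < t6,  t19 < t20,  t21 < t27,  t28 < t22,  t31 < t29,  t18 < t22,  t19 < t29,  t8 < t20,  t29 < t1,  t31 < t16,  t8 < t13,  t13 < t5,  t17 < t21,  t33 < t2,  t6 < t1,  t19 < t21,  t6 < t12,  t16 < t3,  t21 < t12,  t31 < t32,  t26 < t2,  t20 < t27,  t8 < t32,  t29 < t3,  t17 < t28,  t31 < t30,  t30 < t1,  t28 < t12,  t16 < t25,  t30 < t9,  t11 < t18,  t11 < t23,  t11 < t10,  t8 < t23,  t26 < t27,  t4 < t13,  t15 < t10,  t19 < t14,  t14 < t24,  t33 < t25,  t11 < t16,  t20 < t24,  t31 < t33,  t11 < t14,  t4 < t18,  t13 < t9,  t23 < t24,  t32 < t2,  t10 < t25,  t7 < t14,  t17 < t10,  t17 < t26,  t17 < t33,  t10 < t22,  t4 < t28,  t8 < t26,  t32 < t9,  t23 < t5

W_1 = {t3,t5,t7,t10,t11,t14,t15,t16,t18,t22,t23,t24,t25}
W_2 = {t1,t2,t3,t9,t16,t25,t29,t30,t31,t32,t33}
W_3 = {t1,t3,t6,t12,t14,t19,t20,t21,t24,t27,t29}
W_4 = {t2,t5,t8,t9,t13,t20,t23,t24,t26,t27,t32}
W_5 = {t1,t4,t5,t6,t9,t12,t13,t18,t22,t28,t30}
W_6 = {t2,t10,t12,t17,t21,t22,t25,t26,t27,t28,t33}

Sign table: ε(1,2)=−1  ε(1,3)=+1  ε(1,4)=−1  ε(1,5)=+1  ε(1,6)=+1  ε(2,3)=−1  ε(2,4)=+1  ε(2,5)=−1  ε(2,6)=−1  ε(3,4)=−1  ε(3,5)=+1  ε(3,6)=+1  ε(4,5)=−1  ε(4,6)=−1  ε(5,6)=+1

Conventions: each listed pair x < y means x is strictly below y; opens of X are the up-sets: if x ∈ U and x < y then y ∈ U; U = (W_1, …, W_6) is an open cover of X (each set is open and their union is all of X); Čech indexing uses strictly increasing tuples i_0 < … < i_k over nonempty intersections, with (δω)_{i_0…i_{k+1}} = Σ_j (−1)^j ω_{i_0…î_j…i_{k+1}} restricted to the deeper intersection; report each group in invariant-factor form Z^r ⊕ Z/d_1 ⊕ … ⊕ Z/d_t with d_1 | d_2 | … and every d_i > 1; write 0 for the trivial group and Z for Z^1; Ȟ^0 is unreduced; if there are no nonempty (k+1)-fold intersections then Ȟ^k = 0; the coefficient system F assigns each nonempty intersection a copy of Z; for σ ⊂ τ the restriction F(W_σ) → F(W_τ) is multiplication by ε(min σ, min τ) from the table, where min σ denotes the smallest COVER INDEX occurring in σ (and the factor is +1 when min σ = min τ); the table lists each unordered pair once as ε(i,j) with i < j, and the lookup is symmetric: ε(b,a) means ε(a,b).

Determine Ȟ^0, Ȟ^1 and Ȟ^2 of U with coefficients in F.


Ȟ^0 ≅ Z, Ȟ^1 ≅ 0, Ȟ^2 ≅ Z/2

nonempty overlaps:
  W12={t3,t16,t25} W13={t3,t14,t24} W14={t5,t23,t24} W15={t5,t18,t22} W16={t10,t22,t25} W23={t1,t3,t29} W24={t2,t9,t32} W25={t1,t9,t30} W26={t2,t25,t33} W34={t20,t24,t27} W35={t1,t6,t12} W36={t12,t21,t27} W45={t5,t9,t13} W46={t2,t26,t27} W56={t12,t22,t28}
  W123={t3} W126={t25} W134={t24} W145={t5} W156={t22} W235={t1} W245={t9} W246={t2} W346={t27} W356={t12}
C dims 6,15,10; δ0: rk 5, SNF 1^5; δ1: rk 10, SNF 1^9·2
degree 0: 6−5−0 = 1 → Ȟ^0 ≅ Z
degree 1: 15−10−5 = 0 → Ȟ^1 ≅ 0
degree 2: 10−0−10 = 0 plus torsion [2] → Ȟ^2 ≅ Z/2


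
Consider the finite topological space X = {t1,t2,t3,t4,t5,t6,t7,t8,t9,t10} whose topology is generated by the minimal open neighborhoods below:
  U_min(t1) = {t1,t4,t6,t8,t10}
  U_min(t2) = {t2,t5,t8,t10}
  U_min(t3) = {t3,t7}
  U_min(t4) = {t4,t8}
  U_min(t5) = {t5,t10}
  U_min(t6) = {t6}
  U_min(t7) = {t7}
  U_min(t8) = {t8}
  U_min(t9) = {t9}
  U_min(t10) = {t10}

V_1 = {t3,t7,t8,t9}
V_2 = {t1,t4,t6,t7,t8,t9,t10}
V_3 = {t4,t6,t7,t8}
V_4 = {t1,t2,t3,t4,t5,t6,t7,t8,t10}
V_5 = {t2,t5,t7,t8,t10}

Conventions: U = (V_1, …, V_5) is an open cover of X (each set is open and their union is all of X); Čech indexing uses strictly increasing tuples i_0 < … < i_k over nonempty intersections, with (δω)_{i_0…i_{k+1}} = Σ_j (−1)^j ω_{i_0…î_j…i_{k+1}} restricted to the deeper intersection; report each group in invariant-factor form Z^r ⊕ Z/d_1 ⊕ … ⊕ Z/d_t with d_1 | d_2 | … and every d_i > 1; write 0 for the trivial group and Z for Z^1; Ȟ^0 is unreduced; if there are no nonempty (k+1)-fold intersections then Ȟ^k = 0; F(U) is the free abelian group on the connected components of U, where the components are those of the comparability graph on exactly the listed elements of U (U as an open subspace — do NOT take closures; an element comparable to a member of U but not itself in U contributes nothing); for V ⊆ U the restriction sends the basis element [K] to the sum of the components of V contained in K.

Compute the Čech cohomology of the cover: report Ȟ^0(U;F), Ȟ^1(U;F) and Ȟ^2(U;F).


nonempty intersections:
  V12={t7,t8,t9} V13={t7,t8} V14={t3,t7,t8} V15={t7,t8} V23={t4,t6,t7,t8} V24={t1,t4,t6,t7,t8,t10} V25={t7,t8,t10} V34={t4,t6,t7,t8} V35={t7,t8} V45={t2,t5,t7,t8,t10}
  V123={t7,t8} V124={t7,t8} V125={t7,t8} V134={t7,t8} V135={t7,t8} V145={t7,t8} V234={t4,t6,t7,t8} V235={t7,t8} V245={t7,t8,t10} V345={t7,t8}
  V1234={t7,t8} V1235={t7,t8} V1245={t7,t8} V1345={t7,t8} V2345={t7,t8}
  V12345={t7,t8}
components per intersection:
  V1: {t3,t7} {t8} {t9}
  V2: {t1,t4,t6,t8,t10} {t7} {t9}
  V3: {t4,t8} {t6} {t7}
  V4: {t1,t2,t4,t5,t6,t8,t10} {t3,t7}
  V5: {t2,t5,t8,t10} {t7}
  V12: {t7} {t8} {t9}
  V13: {t7} {t8}
  V14: {t3,t7} {t8}
  V15: {t7} {t8}
  V23: {t4,t8} {t6} {t7}
  V24: {t1,t4,t6,t8,t10} {t7}
  V25: {t7} {t8} {t10}
  V34: {t4,t8} {t6} {t7}
  V35: {t7} {t8}
  V45: {t2,t5,t8,t10} {t7}
  V123: {t7} {t8}
  V124: {t7} {t8}
  V125: {t7} {t8}
  V134: {t7} {t8}
  V135: {t7} {t8}
  V145: {t7} {t8}
  V234: {t4,t8} {t6} {t7}
  V235: {t7} {t8}
  V245: {t7} {t8} {t10}
  V345: {t7} {t8}
  V1234: {t7} {t8}
  V1235: {t7} {t8}
  V1245: {t7} {t8}
  V1345: {t7} {t8}
  V2345: {t7} {t8}
  V12345: {t7} {t8}
C dims 13,24,22,10; δ0: rk 10, SNF 1^10; δ1: rk 14, SNF 1^14; δ2: rk 8, SNF 1^8
Ȟ^0: (13−10)−0=3 ⇒ Z^3
Ȟ^1: (24−14)−10=0 ⇒ 0
Ȟ^2: (22−8)−14=0 ⇒ 0

Ȟ^0(U;F) ≅ Z^3,  Ȟ^1(U;F) ≅ 0,  Ȟ^2(U;F) ≅ 0


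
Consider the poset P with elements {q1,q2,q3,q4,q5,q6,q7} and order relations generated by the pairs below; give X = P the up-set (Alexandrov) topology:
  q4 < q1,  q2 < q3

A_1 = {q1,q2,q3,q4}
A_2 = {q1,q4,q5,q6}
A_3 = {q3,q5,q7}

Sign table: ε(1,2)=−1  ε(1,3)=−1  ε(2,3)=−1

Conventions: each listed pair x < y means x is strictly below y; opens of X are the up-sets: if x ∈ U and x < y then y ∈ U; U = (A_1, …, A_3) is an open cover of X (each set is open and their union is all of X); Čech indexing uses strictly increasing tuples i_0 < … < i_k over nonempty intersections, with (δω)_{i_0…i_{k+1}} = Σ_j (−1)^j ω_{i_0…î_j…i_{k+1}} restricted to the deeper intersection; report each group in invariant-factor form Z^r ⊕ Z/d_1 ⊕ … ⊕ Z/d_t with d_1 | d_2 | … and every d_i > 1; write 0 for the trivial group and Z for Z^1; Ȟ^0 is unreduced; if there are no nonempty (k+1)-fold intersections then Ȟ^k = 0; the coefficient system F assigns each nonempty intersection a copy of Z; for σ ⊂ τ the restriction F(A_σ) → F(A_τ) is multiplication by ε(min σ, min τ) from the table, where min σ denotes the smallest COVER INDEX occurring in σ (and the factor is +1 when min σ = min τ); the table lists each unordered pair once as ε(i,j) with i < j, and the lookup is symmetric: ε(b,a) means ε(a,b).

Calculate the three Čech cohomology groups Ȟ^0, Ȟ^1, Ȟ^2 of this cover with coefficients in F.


nonempty intersections:
  A12={q1,q4} A13={q3} A23={q5}
C dims 3,3; δ0: rk 3, SNF 1^2·2
Ȟ^0: (3−3)−0=0 ⇒ 0
Ȟ^1: (3−0)−3=0 plus torsion [2] ⇒ Z/2
Ȟ^2: (0−0)−0=0 ⇒ 0

Ȟ^0(U;F) ≅ 0; Ȟ^1(U;F) ≅ Z/2; Ȟ^2(U;F) ≅ 0


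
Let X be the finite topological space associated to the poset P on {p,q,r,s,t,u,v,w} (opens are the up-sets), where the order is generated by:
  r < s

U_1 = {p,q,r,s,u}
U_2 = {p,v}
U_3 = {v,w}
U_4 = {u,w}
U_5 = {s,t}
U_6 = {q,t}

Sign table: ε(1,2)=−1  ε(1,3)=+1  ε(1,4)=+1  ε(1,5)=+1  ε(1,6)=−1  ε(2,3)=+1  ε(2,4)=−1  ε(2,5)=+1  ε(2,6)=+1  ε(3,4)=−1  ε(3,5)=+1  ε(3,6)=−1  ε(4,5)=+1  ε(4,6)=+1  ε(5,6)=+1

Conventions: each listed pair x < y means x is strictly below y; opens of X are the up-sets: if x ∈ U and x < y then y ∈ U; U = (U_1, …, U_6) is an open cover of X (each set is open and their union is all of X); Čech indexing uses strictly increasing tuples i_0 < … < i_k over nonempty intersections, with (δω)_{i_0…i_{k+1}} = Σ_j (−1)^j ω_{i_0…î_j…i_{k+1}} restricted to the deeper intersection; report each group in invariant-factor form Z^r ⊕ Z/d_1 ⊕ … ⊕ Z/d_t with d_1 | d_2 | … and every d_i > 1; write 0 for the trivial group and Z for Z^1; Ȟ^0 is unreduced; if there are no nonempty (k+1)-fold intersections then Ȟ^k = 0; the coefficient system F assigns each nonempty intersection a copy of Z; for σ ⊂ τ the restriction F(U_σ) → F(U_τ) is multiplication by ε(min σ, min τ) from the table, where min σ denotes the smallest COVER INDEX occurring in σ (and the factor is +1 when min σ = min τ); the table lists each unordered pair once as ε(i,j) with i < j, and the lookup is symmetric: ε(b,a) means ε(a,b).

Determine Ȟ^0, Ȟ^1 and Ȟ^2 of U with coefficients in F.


nonempty intersections:
  U12={p} U14={u} U15={s} U16={q} U23={v} U34={w} U56={t}
C dims 6,7; δ0: rk 6, SNF 1^5·2
Ȟ^0: (6−6)−0=0 ⇒ 0
Ȟ^1: (7−0)−6=1 plus torsion [2] ⇒ Z ⊕ Z/2
Ȟ^2: (0−0)−0=0 ⇒ 0

Ȟ^0 = 0; Ȟ^1 = Z ⊕ Z/2; Ȟ^2 = 0


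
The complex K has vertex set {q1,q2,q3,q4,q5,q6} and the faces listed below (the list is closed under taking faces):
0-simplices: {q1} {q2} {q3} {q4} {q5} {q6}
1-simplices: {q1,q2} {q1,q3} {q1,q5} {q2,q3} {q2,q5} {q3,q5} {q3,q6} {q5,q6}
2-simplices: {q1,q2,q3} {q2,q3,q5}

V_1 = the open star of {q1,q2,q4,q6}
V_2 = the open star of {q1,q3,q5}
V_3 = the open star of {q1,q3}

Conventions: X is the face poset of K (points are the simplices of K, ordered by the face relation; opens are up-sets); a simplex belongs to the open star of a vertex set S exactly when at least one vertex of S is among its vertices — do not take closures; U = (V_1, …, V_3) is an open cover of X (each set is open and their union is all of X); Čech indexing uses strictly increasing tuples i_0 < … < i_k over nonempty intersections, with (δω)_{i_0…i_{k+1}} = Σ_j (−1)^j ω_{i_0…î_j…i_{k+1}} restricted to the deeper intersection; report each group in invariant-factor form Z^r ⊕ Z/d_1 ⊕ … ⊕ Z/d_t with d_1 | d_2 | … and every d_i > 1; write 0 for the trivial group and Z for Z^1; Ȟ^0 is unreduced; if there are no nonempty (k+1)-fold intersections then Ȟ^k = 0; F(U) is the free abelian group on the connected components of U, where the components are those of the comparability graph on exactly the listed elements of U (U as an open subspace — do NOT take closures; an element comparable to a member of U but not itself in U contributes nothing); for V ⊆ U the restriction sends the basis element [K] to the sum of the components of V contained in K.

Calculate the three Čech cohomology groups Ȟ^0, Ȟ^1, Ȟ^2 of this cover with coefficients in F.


intersection data:
  V1={{q1},{q2},{q4},{q6},{q1,q2},{q1,q3},{q1,q5},{q2,q3},{q2,q5},{q3,q6},{q5,q6},{q1,q2,q3},{q2,q3,q5}} V2={{q1},{q3},{q5},{q1,q2},{q1,q3},{q1,q5},{q2,q3},{q2,q5},{q3,q5},{q3,q6},{q5,q6},{q1,q2,q3},{q2,q3,q5}} V3={{q1},{q3},{q1,q2},{q1,q3},{q1,q5},{q2,q3},{q3,q5},{q3,q6},{q1,q2,q3},{q2,q3,q5}}
  V12={{q1},{q1,q2},{q1,q3},{q1,q5},{q2,q3},{q2,q5},{q3,q6},{q5,q6},{q1,q2,q3},{q2,q3,q5}} V13={{q1},{q1,q2},{q1,q3},{q1,q5},{q2,q3},{q3,q6},{q1,q2,q3},{q2,q3,q5}} V23={{q1},{q3},{q1,q2},{q1,q3},{q1,q5},{q2,q3},{q3,q5},{q3,q6},{q1,q2,q3},{q2,q3,q5}}
  V123={{q1},{q1,q2},{q1,q3},{q1,q5},{q2,q3},{q3,q6},{q1,q2,q3},{q2,q3,q5}}
components per intersection:
  V1: {{q1},{q2},{q1,q2},{q1,q3},{q1,q5},{q2,q3},{q2,q5},{q1,q2,q3},{q2,q3,q5}} {{q4}} {{q6},{q3,q6},{q5,q6}}
  V2: {{q1},{q3},{q5},{q1,q2},{q1,q3},{q1,q5},{q2,q3},{q2,q5},{q3,q5},{q3,q6},{q5,q6},{q1,q2,q3},{q2,q3,q5}}
  V3: {{q1},{q3},{q1,q2},{q1,q3},{q1,q5},{q2,q3},{q3,q5},{q3,q6},{q1,q2,q3},{q2,q3,q5}}
  V12: {{q1},{q1,q2},{q1,q3},{q1,q5},{q2,q3},{q2,q5},{q1,q2,q3},{q2,q3,q5}} {{q3,q6}} {{q5,q6}}
  V13: {{q1},{q1,q2},{q1,q3},{q1,q5},{q2,q3},{q1,q2,q3},{q2,q3,q5}} {{q3,q6}}
  V23: {{q1},{q3},{q1,q2},{q1,q3},{q1,q5},{q2,q3},{q3,q5},{q3,q6},{q1,q2,q3},{q2,q3,q5}}
  V123: {{q1},{q1,q2},{q1,q3},{q1,q5},{q2,q3},{q1,q2,q3},{q2,q3,q5}} {{q3,q6}}
C dims 5,6,2; δ0: rk 3, SNF 1^3; δ1: rk 2, SNF 1^2
Ȟ^0 = (5 − 3) − 0 = 2, so Ȟ^0 ≅ Z^2
Ȟ^1 = (6 − 2) − 3 = 1, so Ȟ^1 ≅ Z
Ȟ^2 = (2 − 0) − 2 = 0, so Ȟ^2 ≅ 0

Ȟ^0 ≅ Z^2,  Ȟ^1 ≅ Z,  Ȟ^2 ≅ 0


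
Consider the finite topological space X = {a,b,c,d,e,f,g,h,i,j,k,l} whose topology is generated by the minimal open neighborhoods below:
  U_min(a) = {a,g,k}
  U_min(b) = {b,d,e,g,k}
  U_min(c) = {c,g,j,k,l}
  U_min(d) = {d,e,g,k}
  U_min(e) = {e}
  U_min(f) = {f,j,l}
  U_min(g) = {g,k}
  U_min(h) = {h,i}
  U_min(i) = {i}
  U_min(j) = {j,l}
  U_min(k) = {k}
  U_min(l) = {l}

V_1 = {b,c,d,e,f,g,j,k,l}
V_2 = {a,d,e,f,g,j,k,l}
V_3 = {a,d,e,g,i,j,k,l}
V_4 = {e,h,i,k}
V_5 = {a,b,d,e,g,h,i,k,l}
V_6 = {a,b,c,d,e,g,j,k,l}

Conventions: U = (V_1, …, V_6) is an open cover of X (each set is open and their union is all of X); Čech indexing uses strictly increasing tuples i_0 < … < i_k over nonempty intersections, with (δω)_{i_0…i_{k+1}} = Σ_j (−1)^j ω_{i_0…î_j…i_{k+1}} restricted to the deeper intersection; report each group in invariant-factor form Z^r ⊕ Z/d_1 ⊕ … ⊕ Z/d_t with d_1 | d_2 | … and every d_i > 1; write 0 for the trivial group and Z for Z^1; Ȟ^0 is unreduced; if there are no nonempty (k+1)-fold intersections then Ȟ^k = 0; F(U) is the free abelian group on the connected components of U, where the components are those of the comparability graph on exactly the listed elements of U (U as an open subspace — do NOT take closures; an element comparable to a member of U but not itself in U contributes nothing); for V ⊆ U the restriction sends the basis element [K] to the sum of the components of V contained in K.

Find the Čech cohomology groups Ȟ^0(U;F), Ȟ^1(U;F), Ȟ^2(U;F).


Ȟ^0 ≅ Z^2, Ȟ^1 ≅ 0, Ȟ^2 ≅ 0

nonempty intersections:
  V12={d,e,f,g,j,k,l} V13={d,e,g,j,k,l} V14={e,k} V15={b,d,e,g,k,l} V16={b,c,d,e,g,j,k,l} V23={a,d,e,g,j,k,l} V24={e,k} V25={a,d,e,g,k,l} V26={a,d,e,g,j,k,l} V34={e,i,k} V35={a,d,e,g,i,k,l} V36={a,d,e,g,j,k,l} V45={e,h,i,k} V46={e,k} V56={a,b,d,e,g,k,l}
  V123={d,e,g,j,k,l} V124={e,k} V125={d,e,g,k,l} V126={d,e,g,j,k,l} V134={e,k} V135={d,e,g,k,l} V136={d,e,g,j,k,l} V145={e,k} V146={e,k} V156={b,d,e,g,k,l} V234={e,k} V235={a,d,e,g,k,l} V236={a,d,e,g,j,k,l} V245={e,k} V246={e,k} V256={a,d,e,g,k,l} V345={e,i,k} V346={e,k} V356={a,d,e,g,k,l} V456={e,k}
  V1234={e,k} V1235={d,e,g,k,l} V1236={d,e,g,j,k,l} V1245={e,k} V1246={e,k} V1256={d,e,g,k,l} V1345={e,k} V1346={e,k} V1356={d,e,g,k,l} V1456={e,k} V2345={e,k} V2346={e,k} V2356={a,d,e,g,k,l} V2456={e,k} V3456={e,k}
  V12345={e,k} V12346={e,k} V12356={d,e,g,k,l} V12456={e,k} V13456={e,k} V23456={e,k}
  V123456={e,k}
components per intersection:
  V1: {b,c,d,e,f,g,j,k,l}
  V2: {a,d,e,g,k} {f,j,l}
  V3: {a,d,e,g,k} {i} {j,l}
  V4: {e} {h,i} {k}
  V5: {a,b,d,e,g,k} {h,i} {l}
  V6: {a,b,c,d,e,g,j,k,l}
  V12: {d,e,g,k} {f,j,l}
  V13: {d,e,g,k} {j,l}
  V14: {e} {k}
  V15: {b,d,e,g,k} {l}
  V16: {b,c,d,e,g,j,k,l}
  V23: {a,d,e,g,k} {j,l}
  V24: {e} {k}
  V25: {a,d,e,g,k} {l}
  V26: {a,d,e,g,k} {j,l}
  V34: {e} {i} {k}
  V35: {a,d,e,g,k} {i} {l}
  V36: {a,d,e,g,k} {j,l}
  V45: {e} {h,i} {k}
  V46: {e} {k}
  V56: {a,b,d,e,g,k} {l}
  V123: {d,e,g,k} {j,l}
  V124: {e} {k}
  V125: {d,e,g,k} {l}
  V126: {d,e,g,k} {j,l}
  V134: {e} {k}
  V135: {d,e,g,k} {l}
  V136: {d,e,g,k} {j,l}
  V145: {e} {k}
  V146: {e} {k}
  V156: {b,d,e,g,k} {l}
  V234: {e} {k}
  V235: {a,d,e,g,k} {l}
  V236: {a,d,e,g,k} {j,l}
  V245: {e} {k}
  V246: {e} {k}
  V256: {a,d,e,g,k} {l}
  V345: {e} {i} {k}
  V346: {e} {k}
  V356: {a,d,e,g,k} {l}
  V456: {e} {k}
  V1234: {e} {k}
  V1235: {d,e,g,k} {l}
  V1236: {d,e,g,k} {j,l}
  V1245: {e} {k}
  V1246: {e} {k}
  V1256: {d,e,g,k} {l}
  V1345: {e} {k}
  V1346: {e} {k}
  V1356: {d,e,g,k} {l}
  V1456: {e} {k}
  V2345: {e} {k}
  V2346: {e} {k}
  V2356: {a,d,e,g,k} {l}
  V2456: {e} {k}
  V3456: {e} {k}
  V12345: {e} {k}
  V12346: {e} {k}
  V12356: {d,e,g,k} {l}
  V12456: {e} {k}
  V13456: {e} {k}
  V23456: {e} {k}
  V123456: {e} {k}
C dims 13,32,41,30; δ0: rk 11, SNF 1^11; δ1: rk 21, SNF 1^21; δ2: rk 20, SNF 1^20
Ȟ^0: (13−11)−0=2 ⇒ Z^2
Ȟ^1: (32−21)−11=0 ⇒ 0
Ȟ^2: (41−20)−21=0 ⇒ 0


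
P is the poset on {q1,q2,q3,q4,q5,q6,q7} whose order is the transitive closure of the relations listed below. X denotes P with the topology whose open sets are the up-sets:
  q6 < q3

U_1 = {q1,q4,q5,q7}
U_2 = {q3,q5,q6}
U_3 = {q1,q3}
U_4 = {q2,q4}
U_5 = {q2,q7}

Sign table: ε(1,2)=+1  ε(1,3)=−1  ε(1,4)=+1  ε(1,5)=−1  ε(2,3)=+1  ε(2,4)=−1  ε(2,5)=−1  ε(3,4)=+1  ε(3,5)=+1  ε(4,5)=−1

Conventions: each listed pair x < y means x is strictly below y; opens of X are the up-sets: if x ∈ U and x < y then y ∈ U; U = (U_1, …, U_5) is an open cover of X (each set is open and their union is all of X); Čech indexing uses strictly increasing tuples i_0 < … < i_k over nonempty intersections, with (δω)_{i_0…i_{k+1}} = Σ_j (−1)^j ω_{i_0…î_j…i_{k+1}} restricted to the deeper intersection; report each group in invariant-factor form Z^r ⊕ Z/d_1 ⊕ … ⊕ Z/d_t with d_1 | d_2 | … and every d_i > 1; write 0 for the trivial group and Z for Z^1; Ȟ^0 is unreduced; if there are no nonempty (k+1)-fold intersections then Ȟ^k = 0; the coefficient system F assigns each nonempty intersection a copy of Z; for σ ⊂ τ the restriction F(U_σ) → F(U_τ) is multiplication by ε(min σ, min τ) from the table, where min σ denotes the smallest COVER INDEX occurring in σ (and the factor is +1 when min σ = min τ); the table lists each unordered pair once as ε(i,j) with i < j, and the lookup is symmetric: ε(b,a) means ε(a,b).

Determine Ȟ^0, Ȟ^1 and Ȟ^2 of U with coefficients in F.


cover nerve:
  U12={q5} U13={q1} U14={q4} U15={q7} U23={q3} U45={q2}
C dims 5,6; δ0: rk 5, SNF 1^4·2
Ȟ^0: (5−5)−0=0 ⇒ 0
Ȟ^1: (6−0)−5=1 plus torsion [2] ⇒ Z ⊕ Z/2
Ȟ^2: (0−0)−0=0 ⇒ 0

Ȟ^0(U;F) ≅ 0, Ȟ^1(U;F) ≅ Z ⊕ Z/2 and Ȟ^2(U;F) ≅ 0


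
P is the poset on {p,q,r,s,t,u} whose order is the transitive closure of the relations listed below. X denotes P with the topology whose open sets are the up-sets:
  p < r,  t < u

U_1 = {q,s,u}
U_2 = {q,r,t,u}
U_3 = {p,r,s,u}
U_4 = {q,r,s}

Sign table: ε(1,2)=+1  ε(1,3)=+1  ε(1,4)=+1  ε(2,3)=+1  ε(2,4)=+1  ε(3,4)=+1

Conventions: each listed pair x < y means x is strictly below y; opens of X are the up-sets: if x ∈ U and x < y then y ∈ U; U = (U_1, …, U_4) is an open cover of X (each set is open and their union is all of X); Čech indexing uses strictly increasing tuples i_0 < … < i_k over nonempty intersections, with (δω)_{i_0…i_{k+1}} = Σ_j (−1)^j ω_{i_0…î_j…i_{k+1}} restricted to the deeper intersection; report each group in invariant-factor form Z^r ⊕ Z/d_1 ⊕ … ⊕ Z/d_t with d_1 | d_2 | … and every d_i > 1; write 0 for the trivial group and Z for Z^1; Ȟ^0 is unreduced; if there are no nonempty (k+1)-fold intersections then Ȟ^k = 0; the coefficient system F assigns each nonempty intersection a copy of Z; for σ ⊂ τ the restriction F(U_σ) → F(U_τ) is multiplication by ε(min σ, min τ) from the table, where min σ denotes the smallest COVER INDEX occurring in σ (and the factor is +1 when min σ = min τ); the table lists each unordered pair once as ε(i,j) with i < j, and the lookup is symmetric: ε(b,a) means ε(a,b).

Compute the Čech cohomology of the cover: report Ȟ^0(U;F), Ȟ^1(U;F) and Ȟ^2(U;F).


Ȟ^0(U;F) ≅ Z, Ȟ^1(U;F) ≅ 0, Ȟ^2(U;F) ≅ Z

nonempty overlaps:
  U12={q,u} U13={s,u} U14={q,s} U23={r,u} U24={q,r} U34={r,s}
  U123={u} U124={q} U134={s} U234={r}
C dims 4,6,4; δ0: rk 3, SNF 1^3; δ1: rk 3, SNF 1^3
degree 0: 4−3−0 = 1 → Ȟ^0 ≅ Z
degree 1: 6−3−3 = 0 → Ȟ^1 ≅ 0
degree 2: 4−0−3 = 1 → Ȟ^2 ≅ Z


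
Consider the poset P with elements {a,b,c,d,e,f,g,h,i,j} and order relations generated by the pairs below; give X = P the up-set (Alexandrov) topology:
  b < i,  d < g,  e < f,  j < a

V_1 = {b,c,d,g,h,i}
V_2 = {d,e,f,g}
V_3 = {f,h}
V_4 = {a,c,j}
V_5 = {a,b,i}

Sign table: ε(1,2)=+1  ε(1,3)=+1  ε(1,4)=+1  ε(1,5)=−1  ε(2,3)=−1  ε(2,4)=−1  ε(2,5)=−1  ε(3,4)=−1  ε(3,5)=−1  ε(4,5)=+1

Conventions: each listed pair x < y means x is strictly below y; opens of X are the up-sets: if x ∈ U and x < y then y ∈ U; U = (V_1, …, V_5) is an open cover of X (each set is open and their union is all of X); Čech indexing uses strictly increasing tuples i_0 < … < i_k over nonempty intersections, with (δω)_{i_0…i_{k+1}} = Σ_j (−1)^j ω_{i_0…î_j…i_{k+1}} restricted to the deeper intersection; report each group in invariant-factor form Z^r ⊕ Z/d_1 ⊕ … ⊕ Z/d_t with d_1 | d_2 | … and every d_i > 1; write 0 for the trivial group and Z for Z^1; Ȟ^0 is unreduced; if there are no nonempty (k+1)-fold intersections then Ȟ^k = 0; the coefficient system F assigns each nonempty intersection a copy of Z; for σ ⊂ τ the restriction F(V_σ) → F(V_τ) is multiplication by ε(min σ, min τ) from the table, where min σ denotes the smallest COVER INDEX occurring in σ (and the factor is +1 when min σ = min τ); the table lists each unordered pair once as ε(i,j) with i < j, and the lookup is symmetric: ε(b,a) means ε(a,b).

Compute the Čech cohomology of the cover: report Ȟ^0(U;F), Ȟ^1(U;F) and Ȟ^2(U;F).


nonempty overlaps:
  V12={d,g} V13={h} V14={c} V15={b,i} V23={f} V45={a}
C dims 5,6; δ0: rk 5, SNF 1^4·2
degree 0: 5−5−0 = 0 → Ȟ^0 ≅ 0
degree 1: 6−0−5 = 1 plus torsion [2] → Ȟ^1 ≅ Z ⊕ Z/2
degree 2: 0−0−0 = 0 → Ȟ^2 ≅ 0

Ȟ^0 ≅ 0, Ȟ^1 ≅ Z ⊕ Z/2 and Ȟ^2 ≅ 0


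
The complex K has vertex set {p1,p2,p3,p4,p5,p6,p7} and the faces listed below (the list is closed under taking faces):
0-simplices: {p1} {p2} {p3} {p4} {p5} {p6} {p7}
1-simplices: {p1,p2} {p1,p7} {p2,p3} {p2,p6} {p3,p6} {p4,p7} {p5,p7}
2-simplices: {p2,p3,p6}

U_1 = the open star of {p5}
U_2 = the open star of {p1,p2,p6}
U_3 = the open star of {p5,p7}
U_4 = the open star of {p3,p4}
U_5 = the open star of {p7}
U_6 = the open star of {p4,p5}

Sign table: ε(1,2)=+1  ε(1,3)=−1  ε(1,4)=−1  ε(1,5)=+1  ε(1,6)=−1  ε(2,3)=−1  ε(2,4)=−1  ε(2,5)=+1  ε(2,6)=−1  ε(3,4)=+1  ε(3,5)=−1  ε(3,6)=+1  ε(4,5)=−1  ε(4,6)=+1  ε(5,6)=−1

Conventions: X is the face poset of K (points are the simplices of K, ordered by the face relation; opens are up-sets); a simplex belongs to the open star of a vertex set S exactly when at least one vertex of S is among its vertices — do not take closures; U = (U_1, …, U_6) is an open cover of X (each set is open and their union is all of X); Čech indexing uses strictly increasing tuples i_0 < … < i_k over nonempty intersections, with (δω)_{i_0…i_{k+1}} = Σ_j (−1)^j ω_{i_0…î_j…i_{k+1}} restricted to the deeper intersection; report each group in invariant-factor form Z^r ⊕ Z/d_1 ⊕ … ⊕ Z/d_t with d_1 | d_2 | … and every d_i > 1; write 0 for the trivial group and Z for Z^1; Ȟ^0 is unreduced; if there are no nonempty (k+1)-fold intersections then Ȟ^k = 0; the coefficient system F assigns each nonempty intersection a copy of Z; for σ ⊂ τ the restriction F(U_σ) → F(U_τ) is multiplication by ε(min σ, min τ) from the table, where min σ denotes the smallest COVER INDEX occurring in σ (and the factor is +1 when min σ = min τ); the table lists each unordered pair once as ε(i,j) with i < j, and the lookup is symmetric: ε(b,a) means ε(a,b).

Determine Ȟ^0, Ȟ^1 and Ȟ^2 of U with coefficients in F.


Ȟ^0 = Z, Ȟ^1 = Z and Ȟ^2 = 0

nerve of the cover:
  U1={{p5},{p5,p7}} U2={{p1},{p2},{p6},{p1,p2},{p1,p7},{p2,p3},{p2,p6},{p3,p6},{p2,p3,p6}} U3={{p5},{p7},{p1,p7},{p4,p7},{p5,p7}} U4={{p3},{p4},{p2,p3},{p3,p6},{p4,p7},{p2,p3,p6}} U5={{p7},{p1,p7},{p4,p7},{p5,p7}} U6={{p4},{p5},{p4,p7},{p5,p7}}
  U13={{p5},{p5,p7}} U15={{p5,p7}} U16={{p5},{p5,p7}} U23={{p1,p7}} U24={{p2,p3},{p3,p6},{p2,p3,p6}} U25={{p1,p7}} U34={{p4,p7}} U35={{p7},{p1,p7},{p4,p7},{p5,p7}} U36={{p5},{p4,p7},{p5,p7}} U45={{p4,p7}} U46={{p4},{p4,p7}} U56={{p4,p7},{p5,p7}}
  U135={{p5,p7}} U136={{p5},{p5,p7}} U156={{p5,p7}} U235={{p1,p7}} U345={{p4,p7}} U346={{p4,p7}} U356={{p4,p7},{p5,p7}} U456={{p4,p7}}
  U1356={{p5,p7}} U3456={{p4,p7}}
C dims 6,12,8,2; δ0: rk 5, SNF 1^5; δ1: rk 6, SNF 1^6; δ2: rk 2, SNF 1^2
Ȟ^0 = (6 − 5) − 0 = 1, so Ȟ^0 ≅ Z
Ȟ^1 = (12 − 6) − 5 = 1, so Ȟ^1 ≅ Z
Ȟ^2 = (8 − 2) − 6 = 0, so Ȟ^2 ≅ 0


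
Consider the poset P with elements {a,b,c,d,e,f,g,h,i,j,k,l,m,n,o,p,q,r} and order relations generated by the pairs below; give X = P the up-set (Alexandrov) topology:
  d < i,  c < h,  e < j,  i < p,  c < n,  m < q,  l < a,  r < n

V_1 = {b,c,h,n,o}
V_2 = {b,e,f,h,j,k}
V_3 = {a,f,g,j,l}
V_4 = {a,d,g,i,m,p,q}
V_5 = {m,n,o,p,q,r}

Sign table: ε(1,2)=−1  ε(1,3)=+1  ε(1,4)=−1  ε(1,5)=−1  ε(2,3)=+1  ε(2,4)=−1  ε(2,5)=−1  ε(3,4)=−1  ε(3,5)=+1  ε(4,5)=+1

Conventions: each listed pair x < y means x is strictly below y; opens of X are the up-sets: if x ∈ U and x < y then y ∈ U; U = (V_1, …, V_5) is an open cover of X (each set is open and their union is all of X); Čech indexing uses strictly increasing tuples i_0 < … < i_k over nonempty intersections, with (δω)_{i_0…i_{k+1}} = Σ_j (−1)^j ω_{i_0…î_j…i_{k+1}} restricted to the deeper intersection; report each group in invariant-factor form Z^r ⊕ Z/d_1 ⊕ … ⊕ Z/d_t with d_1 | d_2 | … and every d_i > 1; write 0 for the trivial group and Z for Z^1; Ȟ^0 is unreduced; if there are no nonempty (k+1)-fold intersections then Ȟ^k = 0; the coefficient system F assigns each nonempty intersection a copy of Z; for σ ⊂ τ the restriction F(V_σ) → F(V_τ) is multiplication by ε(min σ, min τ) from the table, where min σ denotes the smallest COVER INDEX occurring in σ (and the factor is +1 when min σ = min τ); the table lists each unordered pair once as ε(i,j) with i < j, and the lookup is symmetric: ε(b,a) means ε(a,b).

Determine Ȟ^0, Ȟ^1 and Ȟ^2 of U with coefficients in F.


nonempty intersections:
  V12={b,h} V15={n,o} V23={f,j} V34={a,g} V45={m,p,q}
C dims 5,5; δ0: rk 5, SNF 1^4·2
Ȟ^0: (5−5)−0=0 ⇒ 0
Ȟ^1: (5−0)−5=0 plus torsion [2] ⇒ Z/2
Ȟ^2: (0−0)−0=0 ⇒ 0

Ȟ^0 = 0,  Ȟ^1 = Z/2,  Ȟ^2 = 0
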